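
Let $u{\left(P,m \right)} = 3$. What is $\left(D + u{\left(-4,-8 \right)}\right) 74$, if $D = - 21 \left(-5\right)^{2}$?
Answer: $-38628$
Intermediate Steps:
$D = -525$ ($D = \left(-21\right) 25 = -525$)
$\left(D + u{\left(-4,-8 \right)}\right) 74 = \left(-525 + 3\right) 74 = \left(-522\right) 74 = -38628$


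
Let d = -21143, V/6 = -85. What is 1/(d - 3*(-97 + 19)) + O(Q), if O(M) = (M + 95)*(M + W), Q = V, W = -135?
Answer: 5596816574/20909 ≈ 2.6768e+5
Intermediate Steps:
V = -510 (V = 6*(-85) = -510)
Q = -510
O(M) = (-135 + M)*(95 + M) (O(M) = (M + 95)*(M - 135) = (95 + M)*(-135 + M) = (-135 + M)*(95 + M))
1/(d - 3*(-97 + 19)) + O(Q) = 1/(-21143 - 3*(-97 + 19)) + (-12825 + (-510)**2 - 40*(-510)) = 1/(-21143 - 3*(-78)) + (-12825 + 260100 + 20400) = 1/(-21143 + 234) + 267675 = 1/(-20909) + 267675 = -1/20909 + 267675 = 5596816574/20909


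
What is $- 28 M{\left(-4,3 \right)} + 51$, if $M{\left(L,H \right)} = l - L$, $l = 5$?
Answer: $-201$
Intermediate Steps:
$M{\left(L,H \right)} = 5 - L$
$- 28 M{\left(-4,3 \right)} + 51 = - 28 \left(5 - -4\right) + 51 = - 28 \left(5 + 4\right) + 51 = \left(-28\right) 9 + 51 = -252 + 51 = -201$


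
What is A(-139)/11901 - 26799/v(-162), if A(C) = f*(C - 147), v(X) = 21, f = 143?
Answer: -106597919/83307 ≈ -1279.6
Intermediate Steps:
A(C) = -21021 + 143*C (A(C) = 143*(C - 147) = 143*(-147 + C) = -21021 + 143*C)
A(-139)/11901 - 26799/v(-162) = (-21021 + 143*(-139))/11901 - 26799/21 = (-21021 - 19877)*(1/11901) - 26799*1/21 = -40898*1/11901 - 8933/7 = -40898/11901 - 8933/7 = -106597919/83307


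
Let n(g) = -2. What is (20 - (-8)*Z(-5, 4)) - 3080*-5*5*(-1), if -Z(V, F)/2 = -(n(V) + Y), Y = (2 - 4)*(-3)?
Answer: -76916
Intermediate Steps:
Y = 6 (Y = -2*(-3) = 6)
Z(V, F) = 8 (Z(V, F) = -(-2)*(-2 + 6) = -(-2)*4 = -2*(-4) = 8)
(20 - (-8)*Z(-5, 4)) - 3080*-5*5*(-1) = (20 - (-8)*8) - 3080*-5*5*(-1) = (20 - 1*(-64)) - 3080*(-25*(-1)) = (20 + 64) - 3080*25 = 84 - 140*550 = 84 - 77000 = -76916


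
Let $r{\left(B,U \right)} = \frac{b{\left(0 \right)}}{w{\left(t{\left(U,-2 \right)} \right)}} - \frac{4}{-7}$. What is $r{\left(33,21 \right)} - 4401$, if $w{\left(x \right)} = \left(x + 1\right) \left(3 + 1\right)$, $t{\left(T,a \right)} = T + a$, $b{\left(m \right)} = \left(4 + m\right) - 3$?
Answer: $- \frac{2464233}{560} \approx -4400.4$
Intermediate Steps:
$b{\left(m \right)} = 1 + m$
$w{\left(x \right)} = 4 + 4 x$ ($w{\left(x \right)} = \left(1 + x\right) 4 = 4 + 4 x$)
$r{\left(B,U \right)} = \frac{4}{7} + \frac{1}{-4 + 4 U}$ ($r{\left(B,U \right)} = \frac{1 + 0}{4 + 4 \left(U - 2\right)} - \frac{4}{-7} = 1 \frac{1}{4 + 4 \left(-2 + U\right)} - - \frac{4}{7} = 1 \frac{1}{4 + \left(-8 + 4 U\right)} + \frac{4}{7} = 1 \frac{1}{-4 + 4 U} + \frac{4}{7} = \frac{1}{-4 + 4 U} + \frac{4}{7} = \frac{4}{7} + \frac{1}{-4 + 4 U}$)
$r{\left(33,21 \right)} - 4401 = \frac{-9 + 16 \cdot 21}{28 \left(-1 + 21\right)} - 4401 = \frac{-9 + 336}{28 \cdot 20} - 4401 = \frac{1}{28} \cdot \frac{1}{20} \cdot 327 - 4401 = \frac{327}{560} - 4401 = - \frac{2464233}{560}$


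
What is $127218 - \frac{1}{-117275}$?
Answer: $\frac{14919490951}{117275} \approx 1.2722 \cdot 10^{5}$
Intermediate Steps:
$127218 - \frac{1}{-117275} = 127218 - - \frac{1}{117275} = 127218 + \frac{1}{117275} = \frac{14919490951}{117275}$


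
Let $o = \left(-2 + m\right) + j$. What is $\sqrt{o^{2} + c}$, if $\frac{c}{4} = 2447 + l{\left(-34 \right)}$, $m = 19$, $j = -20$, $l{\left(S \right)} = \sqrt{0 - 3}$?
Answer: $\sqrt{9797 + 4 i \sqrt{3}} \approx 98.98 + 0.035 i$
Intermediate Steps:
$l{\left(S \right)} = i \sqrt{3}$ ($l{\left(S \right)} = \sqrt{-3} = i \sqrt{3}$)
$c = 9788 + 4 i \sqrt{3}$ ($c = 4 \left(2447 + i \sqrt{3}\right) = 9788 + 4 i \sqrt{3} \approx 9788.0 + 6.9282 i$)
$o = -3$ ($o = \left(-2 + 19\right) - 20 = 17 - 20 = -3$)
$\sqrt{o^{2} + c} = \sqrt{\left(-3\right)^{2} + \left(9788 + 4 i \sqrt{3}\right)} = \sqrt{9 + \left(9788 + 4 i \sqrt{3}\right)} = \sqrt{9797 + 4 i \sqrt{3}}$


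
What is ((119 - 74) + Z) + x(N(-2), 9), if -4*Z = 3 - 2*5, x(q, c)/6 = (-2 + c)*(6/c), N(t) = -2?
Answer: 299/4 ≈ 74.750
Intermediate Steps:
x(q, c) = 36*(-2 + c)/c (x(q, c) = 6*((-2 + c)*(6/c)) = 6*(6*(-2 + c)/c) = 36*(-2 + c)/c)
Z = 7/4 (Z = -(3 - 2*5)/4 = -(3 - 10)/4 = -1/4*(-7) = 7/4 ≈ 1.7500)
((119 - 74) + Z) + x(N(-2), 9) = ((119 - 74) + 7/4) + (36 - 72/9) = (45 + 7/4) + (36 - 72*1/9) = 187/4 + (36 - 8) = 187/4 + 28 = 299/4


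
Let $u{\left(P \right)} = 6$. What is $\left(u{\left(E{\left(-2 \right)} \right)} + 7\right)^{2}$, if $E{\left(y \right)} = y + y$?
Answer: $169$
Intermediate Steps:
$E{\left(y \right)} = 2 y$
$\left(u{\left(E{\left(-2 \right)} \right)} + 7\right)^{2} = \left(6 + 7\right)^{2} = 13^{2} = 169$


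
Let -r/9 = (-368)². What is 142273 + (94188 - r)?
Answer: 1455277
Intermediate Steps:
r = -1218816 (r = -9*(-368)² = -9*135424 = -1218816)
142273 + (94188 - r) = 142273 + (94188 - 1*(-1218816)) = 142273 + (94188 + 1218816) = 142273 + 1313004 = 1455277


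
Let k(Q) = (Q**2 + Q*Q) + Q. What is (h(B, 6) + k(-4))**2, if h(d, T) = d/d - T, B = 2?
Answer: 529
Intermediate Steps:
k(Q) = Q + 2*Q**2 (k(Q) = (Q**2 + Q**2) + Q = 2*Q**2 + Q = Q + 2*Q**2)
h(d, T) = 1 - T
(h(B, 6) + k(-4))**2 = ((1 - 1*6) - 4*(1 + 2*(-4)))**2 = ((1 - 6) - 4*(1 - 8))**2 = (-5 - 4*(-7))**2 = (-5 + 28)**2 = 23**2 = 529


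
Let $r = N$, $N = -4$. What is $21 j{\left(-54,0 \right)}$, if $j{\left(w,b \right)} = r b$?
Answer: $0$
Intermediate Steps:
$r = -4$
$j{\left(w,b \right)} = - 4 b$
$21 j{\left(-54,0 \right)} = 21 \left(\left(-4\right) 0\right) = 21 \cdot 0 = 0$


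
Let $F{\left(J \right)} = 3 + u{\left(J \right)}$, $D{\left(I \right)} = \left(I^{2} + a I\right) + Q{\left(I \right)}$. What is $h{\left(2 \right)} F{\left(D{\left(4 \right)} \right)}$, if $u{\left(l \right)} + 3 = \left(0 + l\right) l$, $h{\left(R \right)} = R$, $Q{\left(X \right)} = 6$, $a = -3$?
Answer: $200$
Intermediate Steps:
$u{\left(l \right)} = -3 + l^{2}$ ($u{\left(l \right)} = -3 + \left(0 + l\right) l = -3 + l l = -3 + l^{2}$)
$D{\left(I \right)} = 6 + I^{2} - 3 I$ ($D{\left(I \right)} = \left(I^{2} - 3 I\right) + 6 = 6 + I^{2} - 3 I$)
$F{\left(J \right)} = J^{2}$ ($F{\left(J \right)} = 3 + \left(-3 + J^{2}\right) = J^{2}$)
$h{\left(2 \right)} F{\left(D{\left(4 \right)} \right)} = 2 \left(6 + 4^{2} - 12\right)^{2} = 2 \left(6 + 16 - 12\right)^{2} = 2 \cdot 10^{2} = 2 \cdot 100 = 200$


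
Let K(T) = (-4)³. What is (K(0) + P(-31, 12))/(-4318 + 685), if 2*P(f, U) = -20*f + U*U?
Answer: -106/1211 ≈ -0.087531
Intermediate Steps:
P(f, U) = U²/2 - 10*f (P(f, U) = (-20*f + U*U)/2 = (-20*f + U²)/2 = (U² - 20*f)/2 = U²/2 - 10*f)
K(T) = -64
(K(0) + P(-31, 12))/(-4318 + 685) = (-64 + ((½)*12² - 10*(-31)))/(-4318 + 685) = (-64 + ((½)*144 + 310))/(-3633) = (-64 + (72 + 310))*(-1/3633) = (-64 + 382)*(-1/3633) = 318*(-1/3633) = -106/1211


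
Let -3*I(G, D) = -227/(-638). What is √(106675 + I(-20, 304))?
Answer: √390792333822/1914 ≈ 326.61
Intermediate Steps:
I(G, D) = -227/1914 (I(G, D) = -(-227)/(3*(-638)) = -(-227)*(-1)/(3*638) = -⅓*227/638 = -227/1914)
√(106675 + I(-20, 304)) = √(106675 - 227/1914) = √(204175723/1914) = √390792333822/1914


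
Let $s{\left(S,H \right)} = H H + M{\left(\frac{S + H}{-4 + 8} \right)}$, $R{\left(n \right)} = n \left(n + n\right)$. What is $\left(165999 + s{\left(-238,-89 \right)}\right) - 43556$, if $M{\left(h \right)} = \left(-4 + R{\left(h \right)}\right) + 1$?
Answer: $\frac{1149817}{8} \approx 1.4373 \cdot 10^{5}$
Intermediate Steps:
$R{\left(n \right)} = 2 n^{2}$ ($R{\left(n \right)} = n 2 n = 2 n^{2}$)
$M{\left(h \right)} = -3 + 2 h^{2}$ ($M{\left(h \right)} = \left(-4 + 2 h^{2}\right) + 1 = -3 + 2 h^{2}$)
$s{\left(S,H \right)} = -3 + H^{2} + 2 \left(\frac{H}{4} + \frac{S}{4}\right)^{2}$ ($s{\left(S,H \right)} = H H + \left(-3 + 2 \left(\frac{S + H}{-4 + 8}\right)^{2}\right) = H^{2} + \left(-3 + 2 \left(\frac{H + S}{4}\right)^{2}\right) = H^{2} + \left(-3 + 2 \left(\left(H + S\right) \frac{1}{4}\right)^{2}\right) = H^{2} + \left(-3 + 2 \left(\frac{H}{4} + \frac{S}{4}\right)^{2}\right) = -3 + H^{2} + 2 \left(\frac{H}{4} + \frac{S}{4}\right)^{2}$)
$\left(165999 + s{\left(-238,-89 \right)}\right) - 43556 = \left(165999 + \left(-3 + \left(-89\right)^{2} + \frac{\left(-89 - 238\right)^{2}}{8}\right)\right) - 43556 = \left(165999 + \left(-3 + 7921 + \frac{\left(-327\right)^{2}}{8}\right)\right) - 43556 = \left(165999 + \left(-3 + 7921 + \frac{1}{8} \cdot 106929\right)\right) - 43556 = \left(165999 + \left(-3 + 7921 + \frac{106929}{8}\right)\right) - 43556 = \left(165999 + \frac{170273}{8}\right) - 43556 = \frac{1498265}{8} - 43556 = \frac{1149817}{8}$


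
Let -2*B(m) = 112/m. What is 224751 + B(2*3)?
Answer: 674225/3 ≈ 2.2474e+5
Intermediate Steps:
B(m) = -56/m
224751 + B(2*3) = 224751 - 56/(2*3) = 224751 - 56/6 = 224751 - 56*1/6 = 224751 - 28/3 = 674225/3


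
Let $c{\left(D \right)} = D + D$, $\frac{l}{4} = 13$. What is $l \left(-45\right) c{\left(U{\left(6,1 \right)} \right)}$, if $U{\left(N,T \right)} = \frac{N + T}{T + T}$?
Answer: $-16380$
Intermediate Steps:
$l = 52$ ($l = 4 \cdot 13 = 52$)
$U{\left(N,T \right)} = \frac{N + T}{2 T}$
$c{\left(D \right)} = 2 D$
$l \left(-45\right) c{\left(U{\left(6,1 \right)} \right)} = 52 \left(-45\right) 2 \frac{6 + 1}{2 \cdot 1} = - 2340 \cdot 2 \cdot \frac{1}{2} \cdot 1 \cdot 7 = - 2340 \cdot 2 \cdot \frac{7}{2} = \left(-2340\right) 7 = -16380$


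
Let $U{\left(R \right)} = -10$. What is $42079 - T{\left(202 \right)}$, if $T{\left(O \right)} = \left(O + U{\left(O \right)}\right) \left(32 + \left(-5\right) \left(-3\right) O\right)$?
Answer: $-545825$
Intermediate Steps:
$T{\left(O \right)} = \left(-10 + O\right) \left(32 + 15 O\right)$ ($T{\left(O \right)} = \left(O - 10\right) \left(32 + \left(-5\right) \left(-3\right) O\right) = \left(-10 + O\right) \left(32 + 15 O\right)$)
$42079 - T{\left(202 \right)} = 42079 - \left(-320 - 23836 + 15 \cdot 202^{2}\right) = 42079 - \left(-320 - 23836 + 15 \cdot 40804\right) = 42079 - \left(-320 - 23836 + 612060\right) = 42079 - 587904 = -545825$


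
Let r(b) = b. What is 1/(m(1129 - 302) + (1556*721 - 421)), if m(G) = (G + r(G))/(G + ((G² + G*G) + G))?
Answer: 828/928564741 ≈ 8.9170e-7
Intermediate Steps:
m(G) = 2*G/(2*G + 2*G²) (m(G) = (G + G)/(G + ((G² + G*G) + G)) = (2*G)/(G + ((G² + G²) + G)) = (2*G)/(G + (2*G² + G)) = (2*G)/(G + (G + 2*G²)) = (2*G)/(2*G + 2*G²) = 2*G/(2*G + 2*G²))
1/(m(1129 - 302) + (1556*721 - 421)) = 1/(1/(1 + (1129 - 302)) + (1556*721 - 421)) = 1/(1/(1 + 827) + (1121876 - 421)) = 1/(1/828 + 1121455) = 1/(928564741/828) = 828/928564741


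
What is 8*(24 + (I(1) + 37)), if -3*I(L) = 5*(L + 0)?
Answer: 1424/3 ≈ 474.67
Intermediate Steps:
I(L) = -5*L/3 (I(L) = -5*(L + 0)/3 = -5*L/3)
8*(24 + (I(1) + 37)) = 8*(24 + (-5/3*1 + 37)) = 8*(24 + (-5/3 + 37)) = 8*(24 + 106/3) = 8*(178/3) = 1424/3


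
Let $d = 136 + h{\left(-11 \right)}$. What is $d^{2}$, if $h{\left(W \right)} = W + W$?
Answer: $12996$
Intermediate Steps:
$h{\left(W \right)} = 2 W$
$d = 114$ ($d = 136 + 2 \left(-11\right) = 136 - 22 = 114$)
$d^{2} = 114^{2} = 12996$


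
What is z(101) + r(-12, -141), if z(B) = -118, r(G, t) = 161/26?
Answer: -2907/26 ≈ -111.81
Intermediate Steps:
r(G, t) = 161/26 (r(G, t) = 161*(1/26) = 161/26)
z(101) + r(-12, -141) = -118 + 161/26 = -2907/26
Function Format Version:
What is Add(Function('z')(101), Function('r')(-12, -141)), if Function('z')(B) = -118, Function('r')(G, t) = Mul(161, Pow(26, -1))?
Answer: Rational(-2907, 26) ≈ -111.81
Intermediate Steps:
Function('r')(G, t) = Rational(161, 26) (Function('r')(G, t) = Mul(161, Rational(1, 26)) = Rational(161, 26))
Add(Function('z')(101), Function('r')(-12, -141)) = Add(-118, Rational(161, 26)) = Rational(-2907, 26)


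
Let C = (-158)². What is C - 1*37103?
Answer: -12139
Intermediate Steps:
C = 24964
C - 1*37103 = 24964 - 1*37103 = 24964 - 37103 = -12139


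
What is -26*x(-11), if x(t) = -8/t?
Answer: -208/11 ≈ -18.909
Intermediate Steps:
-26*x(-11) = -(-208)/(-11) = -(-208)*(-1)/11 = -26*8/11 = -208/11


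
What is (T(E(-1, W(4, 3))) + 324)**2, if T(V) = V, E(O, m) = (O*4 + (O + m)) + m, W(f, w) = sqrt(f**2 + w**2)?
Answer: 108241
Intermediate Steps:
E(O, m) = 2*m + 5*O (E(O, m) = (4*O + (O + m)) + m = (m + 5*O) + m = 2*m + 5*O)
(T(E(-1, W(4, 3))) + 324)**2 = ((2*sqrt(4**2 + 3**2) + 5*(-1)) + 324)**2 = ((2*sqrt(16 + 9) - 5) + 324)**2 = ((2*sqrt(25) - 5) + 324)**2 = ((2*5 - 5) + 324)**2 = ((10 - 5) + 324)**2 = (5 + 324)**2 = 329**2 = 108241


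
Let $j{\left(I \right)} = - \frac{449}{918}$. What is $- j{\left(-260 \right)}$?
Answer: $\frac{449}{918} \approx 0.48911$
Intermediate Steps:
$j{\left(I \right)} = - \frac{449}{918}$ ($j{\left(I \right)} = \left(-449\right) \frac{1}{918} = - \frac{449}{918}$)
$- j{\left(-260 \right)} = \left(-1\right) \left(- \frac{449}{918}\right) = \frac{449}{918}$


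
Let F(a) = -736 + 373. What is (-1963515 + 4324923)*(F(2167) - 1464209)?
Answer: -3458452037376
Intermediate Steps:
F(a) = -363
(-1963515 + 4324923)*(F(2167) - 1464209) = (-1963515 + 4324923)*(-363 - 1464209) = 2361408*(-1464572) = -3458452037376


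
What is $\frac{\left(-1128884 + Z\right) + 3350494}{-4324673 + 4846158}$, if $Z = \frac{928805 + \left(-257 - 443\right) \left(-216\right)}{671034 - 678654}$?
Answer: $\frac{3385517639}{794743140} \approx 4.2599$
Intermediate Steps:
$Z = - \frac{216001}{1524}$ ($Z = \frac{928805 - -151200}{-7620} = \left(928805 + 151200\right) \left(- \frac{1}{7620}\right) = 1080005 \left(- \frac{1}{7620}\right) = - \frac{216001}{1524} \approx -141.73$)
$\frac{\left(-1128884 + Z\right) + 3350494}{-4324673 + 4846158} = \frac{\left(-1128884 - \frac{216001}{1524}\right) + 3350494}{-4324673 + 4846158} = \frac{- \frac{1720635217}{1524} + 3350494}{521485} = \frac{3385517639}{1524} \cdot \frac{1}{521485} = \frac{3385517639}{794743140}$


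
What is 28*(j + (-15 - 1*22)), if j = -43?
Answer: -2240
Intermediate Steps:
28*(j + (-15 - 1*22)) = 28*(-43 + (-15 - 1*22)) = 28*(-43 + (-15 - 22)) = 28*(-43 - 37) = 28*(-80) = -2240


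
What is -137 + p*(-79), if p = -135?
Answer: 10528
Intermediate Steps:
-137 + p*(-79) = -137 - 135*(-79) = -137 + 10665 = 10528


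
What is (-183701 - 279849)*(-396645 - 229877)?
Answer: 290424273100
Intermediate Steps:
(-183701 - 279849)*(-396645 - 229877) = -463550*(-626522) = 290424273100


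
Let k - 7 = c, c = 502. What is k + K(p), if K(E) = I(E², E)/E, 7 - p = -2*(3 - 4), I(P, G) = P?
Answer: 514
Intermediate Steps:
k = 509 (k = 7 + 502 = 509)
p = 5 (p = 7 - (-2)*(3 - 4) = 7 - (-2)*(-1) = 7 - 1*2 = 7 - 2 = 5)
K(E) = E (K(E) = E²/E = E)
k + K(p) = 509 + 5 = 514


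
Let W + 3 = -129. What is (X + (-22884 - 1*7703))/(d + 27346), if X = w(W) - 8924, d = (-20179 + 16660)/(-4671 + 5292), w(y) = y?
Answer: -118929/82021 ≈ -1.4500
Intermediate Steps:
W = -132 (W = -3 - 129 = -132)
d = -17/3 (d = -3519/621 = -3519*1/621 = -17/3 ≈ -5.6667)
X = -9056 (X = -132 - 8924 = -9056)
(X + (-22884 - 1*7703))/(d + 27346) = (-9056 + (-22884 - 1*7703))/(-17/3 + 27346) = (-9056 + (-22884 - 7703))/(82021/3) = (-9056 - 30587)*(3/82021) = -39643*3/82021 = -118929/82021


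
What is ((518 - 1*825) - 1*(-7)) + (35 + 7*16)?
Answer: -153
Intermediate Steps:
((518 - 1*825) - 1*(-7)) + (35 + 7*16) = ((518 - 825) + 7) + (35 + 112) = (-307 + 7) + 147 = -300 + 147 = -153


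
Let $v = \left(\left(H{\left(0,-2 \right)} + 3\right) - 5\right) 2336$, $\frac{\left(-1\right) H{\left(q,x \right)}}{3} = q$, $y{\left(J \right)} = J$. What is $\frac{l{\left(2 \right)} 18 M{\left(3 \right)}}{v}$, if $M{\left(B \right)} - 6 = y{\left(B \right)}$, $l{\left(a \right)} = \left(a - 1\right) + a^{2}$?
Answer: $- \frac{405}{2336} \approx -0.17337$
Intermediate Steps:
$l{\left(a \right)} = -1 + a + a^{2}$ ($l{\left(a \right)} = \left(-1 + a\right) + a^{2} = -1 + a + a^{2}$)
$H{\left(q,x \right)} = - 3 q$
$M{\left(B \right)} = 6 + B$
$v = -4672$ ($v = \left(\left(\left(-3\right) 0 + 3\right) - 5\right) 2336 = \left(\left(0 + 3\right) - 5\right) 2336 = \left(3 - 5\right) 2336 = \left(-2\right) 2336 = -4672$)
$\frac{l{\left(2 \right)} 18 M{\left(3 \right)}}{v} = \frac{\left(-1 + 2 + 2^{2}\right) 18 \left(6 + 3\right)}{-4672} = \left(-1 + 2 + 4\right) 18 \cdot 9 \left(- \frac{1}{4672}\right) = 5 \cdot 18 \cdot 9 \left(- \frac{1}{4672}\right) = 90 \cdot 9 \left(- \frac{1}{4672}\right) = 810 \left(- \frac{1}{4672}\right) = - \frac{405}{2336}$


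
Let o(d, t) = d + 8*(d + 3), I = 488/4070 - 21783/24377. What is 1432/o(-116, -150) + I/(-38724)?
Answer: -15282317374669/10885604442020 ≈ -1.4039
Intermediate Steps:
I = -38380417/49607195 (I = 488*(1/4070) - 21783*1/24377 = 244/2035 - 21783/24377 = -38380417/49607195 ≈ -0.77369)
o(d, t) = 24 + 9*d (o(d, t) = d + 8*(3 + d) = d + (24 + 8*d) = 24 + 9*d)
1432/o(-116, -150) + I/(-38724) = 1432/(24 + 9*(-116)) - 38380417/49607195/(-38724) = 1432/(24 - 1044) - 38380417/49607195*(-1/38724) = 1432/(-1020) + 38380417/1920989019180 = 1432*(-1/1020) + 38380417/1920989019180 = -358/255 + 38380417/1920989019180 = -15282317374669/10885604442020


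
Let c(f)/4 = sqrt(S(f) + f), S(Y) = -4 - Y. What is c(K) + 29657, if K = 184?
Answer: 29657 + 8*I ≈ 29657.0 + 8.0*I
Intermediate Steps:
c(f) = 8*I (c(f) = 4*sqrt((-4 - f) + f) = 4*sqrt(-4) = 4*(2*I) = 8*I)
c(K) + 29657 = 8*I + 29657 = 29657 + 8*I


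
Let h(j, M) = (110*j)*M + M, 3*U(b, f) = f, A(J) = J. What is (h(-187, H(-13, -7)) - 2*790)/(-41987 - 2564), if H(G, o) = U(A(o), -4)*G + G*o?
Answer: 290855/5811 ≈ 50.052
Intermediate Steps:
U(b, f) = f/3
H(G, o) = -4*G/3 + G*o (H(G, o) = ((⅓)*(-4))*G + G*o = -4*G/3 + G*o)
h(j, M) = M + 110*M*j (h(j, M) = 110*M*j + M = M + 110*M*j)
(h(-187, H(-13, -7)) - 2*790)/(-41987 - 2564) = (((⅓)*(-13)*(-4 + 3*(-7)))*(1 + 110*(-187)) - 2*790)/(-41987 - 2564) = (((⅓)*(-13)*(-4 - 21))*(1 - 20570) - 1580)/(-44551) = (((⅓)*(-13)*(-25))*(-20569) - 1580)*(-1/44551) = ((325/3)*(-20569) - 1580)*(-1/44551) = (-6684925/3 - 1580)*(-1/44551) = -6689665/3*(-1/44551) = 290855/5811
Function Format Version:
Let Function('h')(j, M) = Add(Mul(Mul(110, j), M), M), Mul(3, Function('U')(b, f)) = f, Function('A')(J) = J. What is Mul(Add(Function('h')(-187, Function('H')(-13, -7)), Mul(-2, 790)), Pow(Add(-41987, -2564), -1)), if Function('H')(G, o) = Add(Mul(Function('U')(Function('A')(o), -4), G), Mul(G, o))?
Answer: Rational(290855, 5811) ≈ 50.052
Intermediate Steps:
Function('U')(b, f) = Mul(Rational(1, 3), f)
Function('H')(G, o) = Add(Mul(Rational(-4, 3), G), Mul(G, o)) (Function('H')(G, o) = Add(Mul(Mul(Rational(1, 3), -4), G), Mul(G, o)) = Add(Mul(Rational(-4, 3), G), Mul(G, o)))
Function('h')(j, M) = Add(M, Mul(110, M, j)) (Function('h')(j, M) = Add(Mul(110, M, j), M) = Add(M, Mul(110, M, j)))
Mul(Add(Function('h')(-187, Function('H')(-13, -7)), Mul(-2, 790)), Pow(Add(-41987, -2564), -1)) = Mul(Add(Mul(Mul(Rational(1, 3), -13, Add(-4, Mul(3, -7))), Add(1, Mul(110, -187))), Mul(-2, 790)), Pow(Add(-41987, -2564), -1)) = Mul(Add(Mul(Mul(Rational(1, 3), -13, Add(-4, -21)), Add(1, -20570)), -1580), Pow(-44551, -1)) = Mul(Add(Mul(Mul(Rational(1, 3), -13, -25), -20569), -1580), Rational(-1, 44551)) = Mul(Add(Mul(Rational(325, 3), -20569), -1580), Rational(-1, 44551)) = Mul(Add(Rational(-6684925, 3), -1580), Rational(-1, 44551)) = Mul(Rational(-6689665, 3), Rational(-1, 44551)) = Rational(290855, 5811)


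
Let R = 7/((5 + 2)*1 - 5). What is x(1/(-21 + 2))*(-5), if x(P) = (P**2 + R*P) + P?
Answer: 845/722 ≈ 1.1704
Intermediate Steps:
R = 7/2 (R = 7/(7*1 - 5) = 7/(7 - 5) = 7/2 ≈ 3.5000)
x(P) = P**2 + 9*P/2 (x(P) = (P**2 + 7*P/2) + P = P**2 + 9*P/2)
x(1/(-21 + 2))*(-5) = ((9 + 2/(-21 + 2))/(2*(-21 + 2)))*(-5) = ((1/2)*(9 + 2/(-19))/(-19))*(-5) = ((1/2)*(-1/19)*(9 + 2*(-1/19)))*(-5) = ((1/2)*(-1/19)*(9 - 2/19))*(-5) = ((1/2)*(-1/19)*(169/19))*(-5) = -169/722*(-5) = 845/722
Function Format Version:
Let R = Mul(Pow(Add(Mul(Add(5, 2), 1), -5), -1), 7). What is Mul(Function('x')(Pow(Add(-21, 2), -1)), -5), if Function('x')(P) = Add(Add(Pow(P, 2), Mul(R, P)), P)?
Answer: Rational(845, 722) ≈ 1.1704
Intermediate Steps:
R = Rational(7, 2) (R = Mul(Pow(Add(Mul(7, 1), -5), -1), 7) = Mul(Pow(Add(7, -5), -1), 7) = Mul(Pow(2, -1), 7) = Mul(Rational(1, 2), 7) = Rational(7, 2) ≈ 3.5000)
Function('x')(P) = Add(Pow(P, 2), Mul(Rational(9, 2), P)) (Function('x')(P) = Add(Add(Pow(P, 2), Mul(Rational(7, 2), P)), P) = Add(Pow(P, 2), Mul(Rational(9, 2), P)))
Mul(Function('x')(Pow(Add(-21, 2), -1)), -5) = Mul(Mul(Rational(1, 2), Pow(Add(-21, 2), -1), Add(9, Mul(2, Pow(Add(-21, 2), -1)))), -5) = Mul(Mul(Rational(1, 2), Pow(-19, -1), Add(9, Mul(2, Pow(-19, -1)))), -5) = Mul(Mul(Rational(1, 2), Rational(-1, 19), Add(9, Mul(2, Rational(-1, 19)))), -5) = Mul(Mul(Rational(1, 2), Rational(-1, 19), Add(9, Rational(-2, 19))), -5) = Mul(Mul(Rational(1, 2), Rational(-1, 19), Rational(169, 19)), -5) = Mul(Rational(-169, 722), -5) = Rational(845, 722)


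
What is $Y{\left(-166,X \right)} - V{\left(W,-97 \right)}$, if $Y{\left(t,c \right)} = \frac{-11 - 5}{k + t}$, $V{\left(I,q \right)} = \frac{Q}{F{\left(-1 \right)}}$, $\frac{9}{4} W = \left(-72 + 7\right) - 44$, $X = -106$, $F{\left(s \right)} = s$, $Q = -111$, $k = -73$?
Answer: $- \frac{26513}{239} \approx -110.93$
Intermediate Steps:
$W = - \frac{436}{9}$ ($W = \frac{4 \left(\left(-72 + 7\right) - 44\right)}{9} = \frac{4 \left(-65 - 44\right)}{9} = \frac{4}{9} \left(-109\right) = - \frac{436}{9} \approx -48.444$)
$V{\left(I,q \right)} = 111$ ($V{\left(I,q \right)} = - \frac{111}{-1} = \left(-111\right) \left(-1\right) = 111$)
$Y{\left(t,c \right)} = - \frac{16}{-73 + t}$ ($Y{\left(t,c \right)} = \frac{-11 - 5}{-73 + t} = - \frac{16}{-73 + t}$)
$Y{\left(-166,X \right)} - V{\left(W,-97 \right)} = - \frac{16}{-73 - 166} - 111 = - \frac{16}{-239} - 111 = \left(-16\right) \left(- \frac{1}{239}\right) - 111 = \frac{16}{239} - 111 = - \frac{26513}{239}$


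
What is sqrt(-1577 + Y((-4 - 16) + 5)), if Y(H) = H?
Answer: 2*I*sqrt(398) ≈ 39.9*I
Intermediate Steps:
sqrt(-1577 + Y((-4 - 16) + 5)) = sqrt(-1577 + ((-4 - 16) + 5)) = sqrt(-1577 + (-20 + 5)) = sqrt(-1577 - 15) = sqrt(-1592) = 2*I*sqrt(398)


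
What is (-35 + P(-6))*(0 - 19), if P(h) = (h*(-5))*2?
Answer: -475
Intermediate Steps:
P(h) = -10*h (P(h) = -5*h*2 = -10*h)
(-35 + P(-6))*(0 - 19) = (-35 - 10*(-6))*(0 - 19) = (-35 + 60)*(-19) = 25*(-19) = -475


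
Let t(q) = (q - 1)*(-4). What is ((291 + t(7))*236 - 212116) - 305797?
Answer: -454901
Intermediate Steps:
t(q) = 4 - 4*q (t(q) = (-1 + q)*(-4) = 4 - 4*q)
((291 + t(7))*236 - 212116) - 305797 = ((291 + (4 - 4*7))*236 - 212116) - 305797 = ((291 + (4 - 28))*236 - 212116) - 305797 = ((291 - 24)*236 - 212116) - 305797 = (267*236 - 212116) - 305797 = (63012 - 212116) - 305797 = -149104 - 305797 = -454901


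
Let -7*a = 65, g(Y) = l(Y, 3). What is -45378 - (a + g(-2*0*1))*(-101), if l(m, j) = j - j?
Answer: -324211/7 ≈ -46316.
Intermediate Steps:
l(m, j) = 0
g(Y) = 0
a = -65/7 (a = -1/7*65 = -65/7 ≈ -9.2857)
-45378 - (a + g(-2*0*1))*(-101) = -45378 - (-65/7 + 0)*(-101) = -45378 - (-65)*(-101)/7 = -45378 - 1*6565/7 = -45378 - 6565/7 = -324211/7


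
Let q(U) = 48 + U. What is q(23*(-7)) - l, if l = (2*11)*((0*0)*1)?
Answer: -113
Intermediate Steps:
l = 0 (l = 22*(0*1) = 22*0 = 0)
q(23*(-7)) - l = (48 + 23*(-7)) - 1*0 = (48 - 161) + 0 = -113 + 0 = -113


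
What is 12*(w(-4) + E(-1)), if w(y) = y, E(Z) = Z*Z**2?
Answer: -60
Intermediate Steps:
E(Z) = Z**3
12*(w(-4) + E(-1)) = 12*(-4 + (-1)**3) = 12*(-4 - 1) = 12*(-5) = -60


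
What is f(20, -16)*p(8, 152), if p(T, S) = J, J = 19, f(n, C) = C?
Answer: -304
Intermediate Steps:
p(T, S) = 19
f(20, -16)*p(8, 152) = -16*19 = -304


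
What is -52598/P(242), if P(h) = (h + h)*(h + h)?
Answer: -26299/117128 ≈ -0.22453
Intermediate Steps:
P(h) = 4*h**2 (P(h) = (2*h)*(2*h) = 4*h**2)
-52598/P(242) = -52598/(4*242**2) = -52598/(4*58564) = -52598/234256 = -52598*1/234256 = -26299/117128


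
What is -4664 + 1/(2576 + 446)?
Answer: -14094607/3022 ≈ -4664.0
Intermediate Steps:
-4664 + 1/(2576 + 446) = -4664 + 1/3022 = -14094607/3022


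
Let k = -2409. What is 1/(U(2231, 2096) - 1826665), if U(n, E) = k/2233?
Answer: -203/370813214 ≈ -5.4745e-7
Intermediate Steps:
U(n, E) = -219/203 (U(n, E) = -2409/2233 = -2409*1/2233 = -219/203)
1/(U(2231, 2096) - 1826665) = 1/(-219/203 - 1826665) = 1/(-370813214/203) = -203/370813214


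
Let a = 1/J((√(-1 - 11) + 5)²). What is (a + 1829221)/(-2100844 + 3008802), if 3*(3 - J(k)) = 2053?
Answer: 3738927721/1855866152 ≈ 2.0147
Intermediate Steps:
J(k) = -2044/3 (J(k) = 3 - ⅓*2053 = 3 - 2053/3 = -2044/3)
a = -3/2044 (a = 1/(-2044/3) = -3/2044 ≈ -0.0014677)
(a + 1829221)/(-2100844 + 3008802) = (-3/2044 + 1829221)/(-2100844 + 3008802) = (3738927721/2044)/907958 = (3738927721/2044)*(1/907958) = 3738927721/1855866152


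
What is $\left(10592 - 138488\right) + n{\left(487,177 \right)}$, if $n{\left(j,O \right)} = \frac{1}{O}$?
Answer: $- \frac{22637591}{177} \approx -1.279 \cdot 10^{5}$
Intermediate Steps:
$\left(10592 - 138488\right) + n{\left(487,177 \right)} = \left(10592 - 138488\right) + \frac{1}{177} = -127896 + \frac{1}{177} = - \frac{22637591}{177}$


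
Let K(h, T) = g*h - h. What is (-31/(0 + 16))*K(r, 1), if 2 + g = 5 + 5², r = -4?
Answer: 837/4 ≈ 209.25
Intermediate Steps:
g = 28 (g = -2 + (5 + 5²) = -2 + (5 + 25) = -2 + 30 = 28)
K(h, T) = 27*h (K(h, T) = 28*h - h = 27*h)
(-31/(0 + 16))*K(r, 1) = (-31/(0 + 16))*(27*(-4)) = -31/16*(-108) = 837/4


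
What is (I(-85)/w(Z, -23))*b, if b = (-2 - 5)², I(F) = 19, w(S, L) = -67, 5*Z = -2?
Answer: -931/67 ≈ -13.896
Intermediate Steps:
Z = -⅖ (Z = (⅕)*(-2) = -⅖ ≈ -0.40000)
b = 49 (b = (-7)² = 49)
(I(-85)/w(Z, -23))*b = (19/(-67))*49 = (19*(-1/67))*49 = -19/67*49 = -931/67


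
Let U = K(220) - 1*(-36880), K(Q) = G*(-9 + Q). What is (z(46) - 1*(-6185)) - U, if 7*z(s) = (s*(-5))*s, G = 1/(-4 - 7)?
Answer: -2478418/77 ≈ -32187.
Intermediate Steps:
G = -1/11 (G = 1/(-11) = -1/11 ≈ -0.090909)
K(Q) = 9/11 - Q/11 (K(Q) = -(-9 + Q)/11 = 9/11 - Q/11)
z(s) = -5*s**2/7 (z(s) = ((s*(-5))*s)/7 = ((-5*s)*s)/7 = (-5*s**2)/7 = -5*s**2/7)
U = 405469/11 (U = (9/11 - 1/11*220) - 1*(-36880) = (9/11 - 20) + 36880 = -211/11 + 36880 = 405469/11 ≈ 36861.)
(z(46) - 1*(-6185)) - U = (-5/7*46**2 - 1*(-6185)) - 1*405469/11 = (-5/7*2116 + 6185) - 405469/11 = (-10580/7 + 6185) - 405469/11 = 32715/7 - 405469/11 = -2478418/77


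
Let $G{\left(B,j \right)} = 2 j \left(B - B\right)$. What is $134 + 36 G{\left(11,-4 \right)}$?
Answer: $134$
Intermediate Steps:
$G{\left(B,j \right)} = 0$ ($G{\left(B,j \right)} = 2 j 0 = 0$)
$134 + 36 G{\left(11,-4 \right)} = 134 + 36 \cdot 0 = 134 + 0 = 134$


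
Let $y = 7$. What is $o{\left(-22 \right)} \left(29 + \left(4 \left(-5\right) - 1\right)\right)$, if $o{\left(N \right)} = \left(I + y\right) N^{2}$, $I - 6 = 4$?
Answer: $65824$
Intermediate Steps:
$I = 10$ ($I = 6 + 4 = 10$)
$o{\left(N \right)} = 17 N^{2}$ ($o{\left(N \right)} = \left(10 + 7\right) N^{2} = 17 N^{2}$)
$o{\left(-22 \right)} \left(29 + \left(4 \left(-5\right) - 1\right)\right) = 17 \left(-22\right)^{2} \left(29 + \left(4 \left(-5\right) - 1\right)\right) = 17 \cdot 484 \left(29 - 21\right) = 8228 \left(29 - 21\right) = 8228 \cdot 8 = 65824$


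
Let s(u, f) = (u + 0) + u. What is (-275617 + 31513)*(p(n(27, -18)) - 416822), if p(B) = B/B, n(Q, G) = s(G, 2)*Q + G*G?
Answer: 101747673384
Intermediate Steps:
s(u, f) = 2*u (s(u, f) = u + u = 2*u)
n(Q, G) = G² + 2*G*Q (n(Q, G) = (2*G)*Q + G*G = 2*G*Q + G² = G² + 2*G*Q)
p(B) = 1
(-275617 + 31513)*(p(n(27, -18)) - 416822) = (-275617 + 31513)*(1 - 416822) = -244104*(-416821) = 101747673384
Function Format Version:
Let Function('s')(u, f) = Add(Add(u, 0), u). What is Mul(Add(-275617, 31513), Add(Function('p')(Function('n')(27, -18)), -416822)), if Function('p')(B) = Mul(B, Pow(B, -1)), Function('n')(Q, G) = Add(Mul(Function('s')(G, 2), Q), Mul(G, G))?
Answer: 101747673384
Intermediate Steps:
Function('s')(u, f) = Mul(2, u) (Function('s')(u, f) = Add(u, u) = Mul(2, u))
Function('n')(Q, G) = Add(Pow(G, 2), Mul(2, G, Q)) (Function('n')(Q, G) = Add(Mul(Mul(2, G), Q), Mul(G, G)) = Add(Mul(2, G, Q), Pow(G, 2)) = Add(Pow(G, 2), Mul(2, G, Q)))
Function('p')(B) = 1
Mul(Add(-275617, 31513), Add(Function('p')(Function('n')(27, -18)), -416822)) = Mul(Add(-275617, 31513), Add(1, -416822)) = Mul(-244104, -416821) = 101747673384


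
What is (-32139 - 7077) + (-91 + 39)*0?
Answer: -39216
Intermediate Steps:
(-32139 - 7077) + (-91 + 39)*0 = -39216 - 52*0 = -39216 + 0 = -39216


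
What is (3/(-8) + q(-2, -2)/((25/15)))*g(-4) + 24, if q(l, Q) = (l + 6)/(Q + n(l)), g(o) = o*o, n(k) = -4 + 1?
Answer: 258/25 ≈ 10.320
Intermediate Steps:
n(k) = -3
g(o) = o²
q(l, Q) = (6 + l)/(-3 + Q) (q(l, Q) = (l + 6)/(Q - 3) = (6 + l)/(-3 + Q))
(3/(-8) + q(-2, -2)/((25/15)))*g(-4) + 24 = (3/(-8) + ((6 - 2)/(-3 - 2))/((25/15)))*(-4)² + 24 = (3*(-⅛) + (4/(-5))/((25*(1/15))))*16 + 24 = (-3/8 + (-⅕*4)/(5/3))*16 + 24 = (-3/8 - ⅘*⅗)*16 + 24 = (-3/8 - 12/25)*16 + 24 = -171/200*16 + 24 = -342/25 + 24 = 258/25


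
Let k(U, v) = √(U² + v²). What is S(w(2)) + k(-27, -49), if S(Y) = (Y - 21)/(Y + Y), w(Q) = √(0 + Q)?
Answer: ½ + √3130 - 21*√2/4 ≈ 49.022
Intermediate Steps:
w(Q) = √Q
S(Y) = (-21 + Y)/(2*Y) (S(Y) = (-21 + Y)/((2*Y)) = (-21 + Y)*(1/(2*Y)) = (-21 + Y)/(2*Y))
S(w(2)) + k(-27, -49) = (-21 + √2)/(2*(√2)) + √((-27)² + (-49)²) = (√2/2)*(-21 + √2)/2 + √(729 + 2401) = √2*(-21 + √2)/4 + √3130 = √3130 + √2*(-21 + √2)/4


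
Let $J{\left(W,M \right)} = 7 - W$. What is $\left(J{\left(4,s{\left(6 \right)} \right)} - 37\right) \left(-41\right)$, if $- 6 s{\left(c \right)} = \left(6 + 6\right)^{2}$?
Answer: $1394$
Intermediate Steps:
$s{\left(c \right)} = -24$ ($s{\left(c \right)} = - \frac{\left(6 + 6\right)^{2}}{6} = - \frac{12^{2}}{6} = \left(- \frac{1}{6}\right) 144 = -24$)
$\left(J{\left(4,s{\left(6 \right)} \right)} - 37\right) \left(-41\right) = \left(\left(7 - 4\right) - 37\right) \left(-41\right) = \left(3 - 37\right) \left(-41\right) = \left(-34\right) \left(-41\right) = 1394$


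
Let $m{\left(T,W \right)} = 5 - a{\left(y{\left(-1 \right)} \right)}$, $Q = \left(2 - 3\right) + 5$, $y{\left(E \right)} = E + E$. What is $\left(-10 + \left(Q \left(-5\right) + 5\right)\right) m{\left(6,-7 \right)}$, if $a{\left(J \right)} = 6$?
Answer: $25$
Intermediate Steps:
$y{\left(E \right)} = 2 E$
$Q = 4$ ($Q = -1 + 5 = 4$)
$m{\left(T,W \right)} = -1$ ($m{\left(T,W \right)} = 5 - 6 = -1$)
$\left(-10 + \left(Q \left(-5\right) + 5\right)\right) m{\left(6,-7 \right)} = \left(-10 + \left(4 \left(-5\right) + 5\right)\right) \left(-1\right) = \left(-10 + \left(-20 + 5\right)\right) \left(-1\right) = \left(-10 - 15\right) \left(-1\right) = \left(-25\right) \left(-1\right) = 25$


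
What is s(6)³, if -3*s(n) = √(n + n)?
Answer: -8*√3/9 ≈ -1.5396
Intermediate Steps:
s(n) = -√2*√n/3 (s(n) = -√(n + n)/3 = -√2*√n/3)
s(6)³ = (-√2*√6/3)³ = (-2*√3/3)³ = -8*√3/9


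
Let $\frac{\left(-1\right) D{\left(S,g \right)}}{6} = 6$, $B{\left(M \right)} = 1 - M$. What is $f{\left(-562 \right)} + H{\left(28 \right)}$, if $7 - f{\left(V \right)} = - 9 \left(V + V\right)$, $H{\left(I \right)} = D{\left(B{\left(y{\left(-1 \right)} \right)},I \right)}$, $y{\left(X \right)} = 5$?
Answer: $-10145$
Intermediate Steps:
$D{\left(S,g \right)} = -36$ ($D{\left(S,g \right)} = \left(-6\right) 6 = -36$)
$H{\left(I \right)} = -36$
$f{\left(V \right)} = 7 + 18 V$ ($f{\left(V \right)} = 7 - - 9 \left(V + V\right) = 7 - - 9 \cdot 2 V = 7 - - 18 V = 7 + 18 V$)
$f{\left(-562 \right)} + H{\left(28 \right)} = \left(7 + 18 \left(-562\right)\right) - 36 = \left(7 - 10116\right) - 36 = -10109 - 36 = -10145$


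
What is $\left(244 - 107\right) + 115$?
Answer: $252$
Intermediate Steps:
$\left(244 - 107\right) + 115 = 137 + 115 = 252$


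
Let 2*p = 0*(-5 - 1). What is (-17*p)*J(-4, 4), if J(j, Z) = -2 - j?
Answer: 0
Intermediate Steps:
p = 0 (p = (0*(-5 - 1))/2 = (0*(-6))/2 = (1/2)*0 = 0)
(-17*p)*J(-4, 4) = (-17*0)*(-2 - 1*(-4)) = 0*(-2 + 4) = 0*2 = 0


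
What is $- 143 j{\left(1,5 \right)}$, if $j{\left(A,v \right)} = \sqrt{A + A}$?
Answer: $- 143 \sqrt{2} \approx -202.23$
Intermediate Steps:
$j{\left(A,v \right)} = \sqrt{2} \sqrt{A}$ ($j{\left(A,v \right)} = \sqrt{2 A} = \sqrt{2} \sqrt{A}$)
$- 143 j{\left(1,5 \right)} = - 143 \sqrt{2} \sqrt{1} = - 143 \sqrt{2} \cdot 1 = - 143 \sqrt{2}$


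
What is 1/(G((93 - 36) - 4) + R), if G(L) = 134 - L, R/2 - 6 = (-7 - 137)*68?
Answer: -1/19491 ≈ -5.1306e-5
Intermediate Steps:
R = -19572 (R = 12 + 2*((-7 - 137)*68) = 12 + 2*(-144*68) = 12 + 2*(-9792) = 12 - 19584 = -19572)
1/(G((93 - 36) - 4) + R) = 1/((134 - ((93 - 36) - 4)) - 19572) = 1/((134 - (57 - 4)) - 19572) = 1/((134 - 1*53) - 19572) = 1/((134 - 53) - 19572) = 1/(81 - 19572) = 1/(-19491) = -1/19491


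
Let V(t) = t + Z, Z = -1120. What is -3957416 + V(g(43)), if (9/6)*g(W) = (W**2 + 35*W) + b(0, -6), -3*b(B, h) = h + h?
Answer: -11868892/3 ≈ -3.9563e+6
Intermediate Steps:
b(B, h) = -2*h/3 (b(B, h) = -(h + h)/3 = -2*h/3)
g(W) = 8/3 + 2*W**2/3 + 70*W/3 (g(W) = 2*((W**2 + 35*W) - 2/3*(-6))/3 = 2*((W**2 + 35*W) + 4)/3 = 2*(4 + W**2 + 35*W)/3 = 8/3 + 2*W**2/3 + 70*W/3)
V(t) = -1120 + t (V(t) = t - 1120 = -1120 + t)
-3957416 + V(g(43)) = -3957416 + (-1120 + (8/3 + (2/3)*43**2 + (70/3)*43)) = -3957416 + (-1120 + (8/3 + (2/3)*1849 + 3010/3)) = -3957416 + (-1120 + (8/3 + 3698/3 + 3010/3)) = -3957416 + (-1120 + 6716/3) = -3957416 + 3356/3 = -11868892/3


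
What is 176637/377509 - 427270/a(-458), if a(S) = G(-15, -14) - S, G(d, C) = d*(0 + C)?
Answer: -80590138457/126088006 ≈ -639.16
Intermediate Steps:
G(d, C) = C*d (G(d, C) = d*C = C*d)
a(S) = 210 - S (a(S) = -14*(-15) - S = 210 - S)
176637/377509 - 427270/a(-458) = 176637/377509 - 427270/(210 - 1*(-458)) = 176637*(1/377509) - 427270/(210 + 458) = 176637/377509 - 427270/668 = 176637/377509 - 427270*1/668 = 176637/377509 - 213635/334 = -80590138457/126088006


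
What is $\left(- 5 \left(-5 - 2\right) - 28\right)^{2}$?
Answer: $49$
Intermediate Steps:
$\left(- 5 \left(-5 - 2\right) - 28\right)^{2} = \left(\left(-5\right) \left(-7\right) - 28\right)^{2} = \left(35 - 28\right)^{2} = 7^{2} = 49$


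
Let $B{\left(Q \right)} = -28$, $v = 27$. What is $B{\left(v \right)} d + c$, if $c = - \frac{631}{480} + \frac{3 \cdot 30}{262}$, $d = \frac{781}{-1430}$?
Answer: $\frac{11706751}{817440} \approx 14.321$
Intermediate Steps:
$d = - \frac{71}{130}$ ($d = 781 \left(- \frac{1}{1430}\right) = - \frac{71}{130} \approx -0.54615$)
$c = - \frac{61061}{62880}$ ($c = \left(-631\right) \frac{1}{480} + 90 \cdot \frac{1}{262} = - \frac{631}{480} + \frac{45}{131} = - \frac{61061}{62880} \approx -0.97107$)
$B{\left(v \right)} d + c = \left(-28\right) \left(- \frac{71}{130}\right) - \frac{61061}{62880} = \frac{994}{65} - \frac{61061}{62880} = \frac{11706751}{817440}$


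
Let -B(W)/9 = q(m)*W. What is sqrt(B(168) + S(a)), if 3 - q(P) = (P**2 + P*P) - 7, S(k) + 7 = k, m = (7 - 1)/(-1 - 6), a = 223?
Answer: 18*I*sqrt(1918)/7 ≈ 112.62*I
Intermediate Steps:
m = -6/7 (m = 6/(-7) = 6*(-1/7) = -6/7 ≈ -0.85714)
S(k) = -7 + k
q(P) = 10 - 2*P**2 (q(P) = 3 - ((P**2 + P*P) - 7) = 3 - ((P**2 + P**2) - 7) = 3 - (2*P**2 - 7) = 3 - (-7 + 2*P**2) = 3 + (7 - 2*P**2) = 10 - 2*P**2)
B(W) = -3762*W/49 (B(W) = -9*(10 - 2*(-6/7)**2)*W = -9*(10 - 2*36/49)*W = -9*(10 - 72/49)*W = -3762*W/49)
sqrt(B(168) + S(a)) = sqrt(-3762/49*168 + (-7 + 223)) = sqrt(-90288/7 + 216) = sqrt(-88776/7) = 18*I*sqrt(1918)/7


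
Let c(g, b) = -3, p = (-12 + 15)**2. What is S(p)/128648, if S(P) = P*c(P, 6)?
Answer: -27/128648 ≈ -0.00020987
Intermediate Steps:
p = 9 (p = 3**2 = 9)
S(P) = -3*P (S(P) = P*(-3) = -3*P)
S(p)/128648 = -3*9/128648 = -27*1/128648 = -27/128648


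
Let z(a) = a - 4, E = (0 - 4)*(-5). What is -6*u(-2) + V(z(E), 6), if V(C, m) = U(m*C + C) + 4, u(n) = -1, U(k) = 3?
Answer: 13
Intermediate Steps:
E = 20 (E = -4*(-5) = 20)
z(a) = -4 + a
V(C, m) = 7 (V(C, m) = 3 + 4 = 7)
-6*u(-2) + V(z(E), 6) = -6*(-1) + 7 = 6 + 7 = 13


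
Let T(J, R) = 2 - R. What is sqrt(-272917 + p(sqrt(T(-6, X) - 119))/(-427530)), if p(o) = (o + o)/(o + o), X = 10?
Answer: I*sqrt(49884288048352830)/427530 ≈ 522.42*I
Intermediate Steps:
p(o) = 1 (p(o) = (2*o)/((2*o)) = (2*o)*(1/(2*o)) = 1)
sqrt(-272917 + p(sqrt(T(-6, X) - 119))/(-427530)) = sqrt(-272917 + 1/(-427530)) = sqrt(-272917 + 1*(-1/427530)) = sqrt(-272917 - 1/427530) = sqrt(-116680205011/427530) = I*sqrt(49884288048352830)/427530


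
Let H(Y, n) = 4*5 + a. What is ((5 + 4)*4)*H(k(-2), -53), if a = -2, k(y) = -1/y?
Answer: 648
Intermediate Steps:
H(Y, n) = 18 (H(Y, n) = 4*5 - 2 = 20 - 2 = 18)
((5 + 4)*4)*H(k(-2), -53) = ((5 + 4)*4)*18 = (9*4)*18 = 36*18 = 648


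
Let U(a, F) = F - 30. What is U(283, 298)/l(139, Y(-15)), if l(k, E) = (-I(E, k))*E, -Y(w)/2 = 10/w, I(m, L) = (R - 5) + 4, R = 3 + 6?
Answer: -201/8 ≈ -25.125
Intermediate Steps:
R = 9
I(m, L) = 8 (I(m, L) = (9 - 5) + 4 = 4 + 4 = 8)
Y(w) = -20/w
U(a, F) = -30 + F
l(k, E) = -8*E (l(k, E) = (-1*8)*E = -8*E)
U(283, 298)/l(139, Y(-15)) = (-30 + 298)/((-(-160)/(-15))) = 268/((-(-160)*(-1)/15)) = 268/((-8*4/3)) = 268/(-32/3) = 268*(-3/32) = -201/8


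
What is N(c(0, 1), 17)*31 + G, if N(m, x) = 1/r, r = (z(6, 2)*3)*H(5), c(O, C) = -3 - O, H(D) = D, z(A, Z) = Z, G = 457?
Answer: 13741/30 ≈ 458.03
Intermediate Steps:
r = 30 (r = (2*3)*5 = 6*5 = 30)
N(m, x) = 1/30
N(c(0, 1), 17)*31 + G = (1/30)*31 + 457 = 31/30 + 457 = 13741/30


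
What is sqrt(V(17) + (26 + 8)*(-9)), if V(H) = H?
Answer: 17*I ≈ 17.0*I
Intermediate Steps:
sqrt(V(17) + (26 + 8)*(-9)) = sqrt(17 + (26 + 8)*(-9)) = sqrt(17 + 34*(-9)) = sqrt(17 - 306) = sqrt(-289) = 17*I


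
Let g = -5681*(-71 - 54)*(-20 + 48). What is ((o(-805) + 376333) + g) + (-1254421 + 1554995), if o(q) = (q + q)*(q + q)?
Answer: 23152507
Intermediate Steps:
o(q) = 4*q**2 (o(q) = (2*q)*(2*q) = 4*q**2)
g = 19883500 (g = -(-710125)*28 = -5681*(-3500) = 19883500)
((o(-805) + 376333) + g) + (-1254421 + 1554995) = ((4*(-805)**2 + 376333) + 19883500) + (-1254421 + 1554995) = ((4*648025 + 376333) + 19883500) + 300574 = ((2592100 + 376333) + 19883500) + 300574 = (2968433 + 19883500) + 300574 = 22851933 + 300574 = 23152507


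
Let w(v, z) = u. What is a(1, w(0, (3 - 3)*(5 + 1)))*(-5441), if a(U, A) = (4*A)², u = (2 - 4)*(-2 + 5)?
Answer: -3134016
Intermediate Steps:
u = -6 (u = -2*3 = -6)
w(v, z) = -6
a(U, A) = 16*A²
a(1, w(0, (3 - 3)*(5 + 1)))*(-5441) = (16*(-6)²)*(-5441) = (16*36)*(-5441) = 576*(-5441) = -3134016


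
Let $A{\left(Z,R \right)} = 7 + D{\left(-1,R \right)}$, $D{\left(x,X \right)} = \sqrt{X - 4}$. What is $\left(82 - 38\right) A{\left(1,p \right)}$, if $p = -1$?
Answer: $308 + 44 i \sqrt{5} \approx 308.0 + 98.387 i$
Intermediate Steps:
$D{\left(x,X \right)} = \sqrt{-4 + X}$
$A{\left(Z,R \right)} = 7 + \sqrt{-4 + R}$
$\left(82 - 38\right) A{\left(1,p \right)} = \left(82 - 38\right) \left(7 + \sqrt{-4 - 1}\right) = 44 \left(7 + \sqrt{-5}\right) = 44 \left(7 + i \sqrt{5}\right) = 308 + 44 i \sqrt{5}$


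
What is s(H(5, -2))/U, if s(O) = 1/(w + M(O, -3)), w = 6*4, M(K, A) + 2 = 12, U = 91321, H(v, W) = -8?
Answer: 1/3104914 ≈ 3.2207e-7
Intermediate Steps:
M(K, A) = 10 (M(K, A) = -2 + 12 = 10)
w = 24
s(O) = 1/34 (s(O) = 1/(24 + 10) = 1/34)
s(H(5, -2))/U = (1/34)/91321 = (1/34)*(1/91321) = 1/3104914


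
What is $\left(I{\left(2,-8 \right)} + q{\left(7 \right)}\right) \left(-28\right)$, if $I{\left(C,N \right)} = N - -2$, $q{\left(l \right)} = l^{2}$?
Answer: $-1204$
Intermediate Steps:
$I{\left(C,N \right)} = 2 + N$ ($I{\left(C,N \right)} = N + 2 = 2 + N$)
$\left(I{\left(2,-8 \right)} + q{\left(7 \right)}\right) \left(-28\right) = \left(\left(2 - 8\right) + 7^{2}\right) \left(-28\right) = \left(-6 + 49\right) \left(-28\right) = 43 \left(-28\right) = -1204$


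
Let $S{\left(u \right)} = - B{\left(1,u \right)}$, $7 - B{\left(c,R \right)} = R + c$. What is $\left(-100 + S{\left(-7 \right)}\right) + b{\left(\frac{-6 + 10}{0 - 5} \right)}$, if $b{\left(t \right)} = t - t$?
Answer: $-113$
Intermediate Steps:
$B{\left(c,R \right)} = 7 - R - c$ ($B{\left(c,R \right)} = 7 - \left(R + c\right) = 7 - R - c$)
$S{\left(u \right)} = -6 + u$ ($S{\left(u \right)} = - (7 - u - 1) = - (6 - u) = -6 + u$)
$b{\left(t \right)} = 0$
$\left(-100 + S{\left(-7 \right)}\right) + b{\left(\frac{-6 + 10}{0 - 5} \right)} = \left(-100 - 13\right) + 0 = -113 + 0 = -113$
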